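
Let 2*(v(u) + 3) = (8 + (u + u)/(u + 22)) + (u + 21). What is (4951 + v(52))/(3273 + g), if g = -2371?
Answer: 369201/66748 ≈ 5.5313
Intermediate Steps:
v(u) = 23/2 + u/2 + u/(22 + u) (v(u) = -3 + ((8 + (u + u)/(u + 22)) + (u + 21))/2 = -3 + ((8 + (2*u)/(22 + u)) + (21 + u))/2 = -3 + ((8 + 2*u/(22 + u)) + (21 + u))/2 = -3 + (29 + u + 2*u/(22 + u))/2 = -3 + (29/2 + u/2 + u/(22 + u)) = 23/2 + u/2 + u/(22 + u))
(4951 + v(52))/(3273 + g) = (4951 + (506 + 52**2 + 47*52)/(2*(22 + 52)))/(3273 - 2371) = (4951 + (1/2)*(506 + 2704 + 2444)/74)/902 = (4951 + (1/2)*(1/74)*5654)*(1/902) = (4951 + 2827/74)*(1/902) = (369201/74)*(1/902) = 369201/66748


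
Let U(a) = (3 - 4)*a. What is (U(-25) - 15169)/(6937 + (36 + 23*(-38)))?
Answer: -5048/2033 ≈ -2.4830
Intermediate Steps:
U(a) = -a
(U(-25) - 15169)/(6937 + (36 + 23*(-38))) = (-1*(-25) - 15169)/(6937 + (36 + 23*(-38))) = (25 - 15169)/(6937 + (36 - 874)) = -15144/(6937 - 838) = -15144/6099 = -15144*1/6099 = -5048/2033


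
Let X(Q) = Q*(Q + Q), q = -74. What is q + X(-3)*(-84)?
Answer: -1586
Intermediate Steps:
X(Q) = 2*Q² (X(Q) = Q*(2*Q) = 2*Q²)
q + X(-3)*(-84) = -74 + (2*(-3)²)*(-84) = -74 + (2*9)*(-84) = -74 + 18*(-84) = -74 - 1512 = -1586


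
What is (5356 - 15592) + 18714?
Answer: 8478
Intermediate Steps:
(5356 - 15592) + 18714 = -10236 + 18714 = 8478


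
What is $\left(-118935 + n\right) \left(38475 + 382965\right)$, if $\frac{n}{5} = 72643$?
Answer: $102949363200$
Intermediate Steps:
$n = 363215$ ($n = 5 \cdot 72643 = 363215$)
$\left(-118935 + n\right) \left(38475 + 382965\right) = \left(-118935 + 363215\right) \left(38475 + 382965\right) = 244280 \cdot 421440 = 102949363200$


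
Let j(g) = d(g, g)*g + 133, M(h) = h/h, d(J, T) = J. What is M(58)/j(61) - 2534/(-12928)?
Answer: 2444741/12456128 ≈ 0.19627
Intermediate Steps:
M(h) = 1
j(g) = 133 + g² (j(g) = g*g + 133 = g² + 133 = 133 + g²)
M(58)/j(61) - 2534/(-12928) = 1/(133 + 61²) - 2534/(-12928) = 1/(133 + 3721) - 2534*(-1/12928) = 1/3854 + 1267/6464 = 2444741/12456128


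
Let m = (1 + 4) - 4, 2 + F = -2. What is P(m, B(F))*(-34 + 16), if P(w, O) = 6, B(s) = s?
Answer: -108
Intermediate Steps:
F = -4 (F = -2 - 2 = -4)
m = 1 (m = 5 - 4 = 1)
P(m, B(F))*(-34 + 16) = 6*(-34 + 16) = 6*(-18) = -108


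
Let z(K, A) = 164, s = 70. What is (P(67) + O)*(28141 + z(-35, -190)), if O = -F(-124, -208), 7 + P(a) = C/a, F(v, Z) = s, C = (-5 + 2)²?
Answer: -145770750/67 ≈ -2.1757e+6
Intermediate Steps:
C = 9 (C = (-3)² = 9)
F(v, Z) = 70
P(a) = -7 + 9/a
O = -70 (O = -1*70 = -70)
(P(67) + O)*(28141 + z(-35, -190)) = ((-7 + 9/67) - 70)*(28141 + 164) = ((-7 + 9*(1/67)) - 70)*28305 = ((-7 + 9/67) - 70)*28305 = (-460/67 - 70)*28305 = -5150/67*28305 = -145770750/67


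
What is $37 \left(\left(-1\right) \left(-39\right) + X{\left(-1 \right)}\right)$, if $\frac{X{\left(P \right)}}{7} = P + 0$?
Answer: $1184$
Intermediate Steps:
$X{\left(P \right)} = 7 P$ ($X{\left(P \right)} = 7 \left(P + 0\right) = 7 P$)
$37 \left(\left(-1\right) \left(-39\right) + X{\left(-1 \right)}\right) = 37 \left(\left(-1\right) \left(-39\right) + 7 \left(-1\right)\right) = 37 \left(39 - 7\right) = 37 \cdot 32 = 1184$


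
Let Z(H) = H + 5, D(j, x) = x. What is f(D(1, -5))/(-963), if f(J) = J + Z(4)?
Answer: -4/963 ≈ -0.0041537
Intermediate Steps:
Z(H) = 5 + H
f(J) = 9 + J (f(J) = J + (5 + 4) = J + 9 = 9 + J)
f(D(1, -5))/(-963) = (9 - 5)/(-963) = 4*(-1/963) = -4/963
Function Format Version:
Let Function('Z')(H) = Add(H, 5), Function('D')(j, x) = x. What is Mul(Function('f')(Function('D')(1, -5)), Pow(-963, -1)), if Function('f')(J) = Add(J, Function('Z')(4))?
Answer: Rational(-4, 963) ≈ -0.0041537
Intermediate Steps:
Function('Z')(H) = Add(5, H)
Function('f')(J) = Add(9, J) (Function('f')(J) = Add(J, Add(5, 4)) = Add(J, 9) = Add(9, J))
Mul(Function('f')(Function('D')(1, -5)), Pow(-963, -1)) = Mul(Add(9, -5), Pow(-963, -1)) = Mul(4, Rational(-1, 963)) = Rational(-4, 963)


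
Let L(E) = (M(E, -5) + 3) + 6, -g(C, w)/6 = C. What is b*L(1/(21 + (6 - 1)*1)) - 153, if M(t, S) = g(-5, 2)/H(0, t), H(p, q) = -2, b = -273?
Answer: 1485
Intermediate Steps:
g(C, w) = -6*C
M(t, S) = -15 (M(t, S) = -6*(-5)/(-2) = 30*(-½) = -15)
L(E) = -6 (L(E) = (-15 + 3) + 6 = -12 + 6 = -6)
b*L(1/(21 + (6 - 1)*1)) - 153 = -273*(-6) - 153 = 1638 - 153 = 1485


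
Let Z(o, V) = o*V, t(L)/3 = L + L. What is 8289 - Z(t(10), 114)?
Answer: 1449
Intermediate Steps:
t(L) = 6*L (t(L) = 3*(L + L) = 3*(2*L) = 6*L)
Z(o, V) = V*o
8289 - Z(t(10), 114) = 8289 - 114*6*10 = 8289 - 114*60 = 8289 - 1*6840 = 8289 - 6840 = 1449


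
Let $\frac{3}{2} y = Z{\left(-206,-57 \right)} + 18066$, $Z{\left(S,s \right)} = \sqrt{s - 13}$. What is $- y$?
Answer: $-12044 - \frac{2 i \sqrt{70}}{3} \approx -12044.0 - 5.5777 i$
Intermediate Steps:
$Z{\left(S,s \right)} = \sqrt{-13 + s}$
$y = 12044 + \frac{2 i \sqrt{70}}{3}$ ($y = \frac{2 \left(\sqrt{-13 - 57} + 18066\right)}{3} = \frac{2 \left(\sqrt{-70} + 18066\right)}{3} = \frac{2 \left(i \sqrt{70} + 18066\right)}{3} = \frac{2 \left(18066 + i \sqrt{70}\right)}{3} = 12044 + \frac{2 i \sqrt{70}}{3} \approx 12044.0 + 5.5777 i$)
$- y = - (12044 + \frac{2 i \sqrt{70}}{3}) = -12044 - \frac{2 i \sqrt{70}}{3}$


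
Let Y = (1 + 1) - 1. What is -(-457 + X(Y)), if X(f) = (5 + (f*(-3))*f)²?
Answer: 453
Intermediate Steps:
Y = 1 (Y = 2 - 1 = 1)
X(f) = (5 - 3*f²)² (X(f) = (5 + (-3*f)*f)² = (5 - 3*f²)²)
-(-457 + X(Y)) = -(-457 + (-5 + 3*1²)²) = -(-457 + (-5 + 3*1)²) = -(-457 + (-5 + 3)²) = -(-457 + (-2)²) = -(-457 + 4) = -1*(-453) = 453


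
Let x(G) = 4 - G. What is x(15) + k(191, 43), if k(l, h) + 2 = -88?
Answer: -101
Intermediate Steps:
k(l, h) = -90 (k(l, h) = -2 - 88 = -90)
x(15) + k(191, 43) = (4 - 1*15) - 90 = (4 - 15) - 90 = -11 - 90 = -101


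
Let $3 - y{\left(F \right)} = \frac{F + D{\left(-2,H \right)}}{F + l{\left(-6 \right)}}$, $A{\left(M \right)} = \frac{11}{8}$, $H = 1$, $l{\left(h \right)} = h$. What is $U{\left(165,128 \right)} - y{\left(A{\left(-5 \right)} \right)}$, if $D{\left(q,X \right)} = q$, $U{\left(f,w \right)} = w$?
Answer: $\frac{4630}{37} \approx 125.14$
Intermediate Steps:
$A{\left(M \right)} = \frac{11}{8}$ ($A{\left(M \right)} = 11 \cdot \frac{1}{8} = \frac{11}{8}$)
$y{\left(F \right)} = 3 - \frac{-2 + F}{-6 + F}$ ($y{\left(F \right)} = 3 - \frac{F - 2}{F - 6} = 3 - \frac{-2 + F}{-6 + F}$)
$U{\left(165,128 \right)} - y{\left(A{\left(-5 \right)} \right)} = 128 - \frac{2 \left(-8 + \frac{11}{8}\right)}{-6 + \frac{11}{8}} = 128 - 2 \frac{1}{- \frac{37}{8}} \left(- \frac{53}{8}\right) = 128 - 2 \left(- \frac{8}{37}\right) \left(- \frac{53}{8}\right) = 128 - \frac{106}{37} = \frac{4630}{37}$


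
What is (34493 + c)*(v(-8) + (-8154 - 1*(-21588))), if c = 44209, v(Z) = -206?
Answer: 1041070056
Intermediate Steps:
(34493 + c)*(v(-8) + (-8154 - 1*(-21588))) = (34493 + 44209)*(-206 + (-8154 - 1*(-21588))) = 78702*(-206 + (-8154 + 21588)) = 78702*(-206 + 13434) = 78702*13228 = 1041070056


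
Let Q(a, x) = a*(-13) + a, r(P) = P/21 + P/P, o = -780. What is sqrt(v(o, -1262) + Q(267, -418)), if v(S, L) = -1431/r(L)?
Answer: 3*I*sqrt(544125137)/1241 ≈ 56.39*I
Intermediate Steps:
r(P) = 1 + P/21 (r(P) = P*(1/21) + 1 = P/21 + 1 = 1 + P/21)
Q(a, x) = -12*a (Q(a, x) = -13*a + a = -12*a)
v(S, L) = -1431/(1 + L/21)
sqrt(v(o, -1262) + Q(267, -418)) = sqrt(-30051/(21 - 1262) - 12*267) = sqrt(-30051/(-1241) - 3204) = sqrt(-30051*(-1/1241) - 3204) = sqrt(30051/1241 - 3204) = sqrt(-3946113/1241) = 3*I*sqrt(544125137)/1241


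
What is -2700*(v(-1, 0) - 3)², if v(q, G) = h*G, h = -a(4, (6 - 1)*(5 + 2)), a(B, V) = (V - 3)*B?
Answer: -24300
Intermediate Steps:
a(B, V) = B*(-3 + V) (a(B, V) = (-3 + V)*B = B*(-3 + V))
h = -128 (h = -4*(-3 + (6 - 1)*(5 + 2)) = -4*(-3 + 5*7) = -4*(-3 + 35) = -4*32 = -1*128 = -128)
v(q, G) = -128*G
-2700*(v(-1, 0) - 3)² = -2700*(-128*0 - 3)² = -2700*(0 - 3)² = -2700*(-3)² = -2700*9 = -24300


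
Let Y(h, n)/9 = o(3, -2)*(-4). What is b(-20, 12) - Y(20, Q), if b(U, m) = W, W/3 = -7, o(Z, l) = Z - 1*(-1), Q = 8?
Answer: 123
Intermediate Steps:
o(Z, l) = 1 + Z (o(Z, l) = Z + 1 = 1 + Z)
W = -21 (W = 3*(-7) = -21)
b(U, m) = -21
Y(h, n) = -144 (Y(h, n) = 9*((1 + 3)*(-4)) = 9*(4*(-4)) = 9*(-16) = -144)
b(-20, 12) - Y(20, Q) = -21 - 1*(-144) = -21 + 144 = 123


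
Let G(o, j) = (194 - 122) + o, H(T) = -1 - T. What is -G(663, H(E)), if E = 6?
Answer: -735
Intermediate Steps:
G(o, j) = 72 + o
-G(663, H(E)) = -(72 + 663) = -1*735 = -735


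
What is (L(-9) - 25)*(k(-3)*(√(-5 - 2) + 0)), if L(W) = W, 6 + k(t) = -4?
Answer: 340*I*√7 ≈ 899.56*I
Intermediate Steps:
k(t) = -10 (k(t) = -6 - 4 = -10)
(L(-9) - 25)*(k(-3)*(√(-5 - 2) + 0)) = (-9 - 25)*(-10*(√(-5 - 2) + 0)) = -(-340)*(√(-7) + 0) = -(-340)*(I*√7 + 0) = -(-340)*I*√7 = 340*I*√7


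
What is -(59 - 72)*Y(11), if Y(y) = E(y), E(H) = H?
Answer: 143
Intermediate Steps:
Y(y) = y
-(59 - 72)*Y(11) = -(59 - 72)*11 = -(-13)*11 = -1*(-143) = 143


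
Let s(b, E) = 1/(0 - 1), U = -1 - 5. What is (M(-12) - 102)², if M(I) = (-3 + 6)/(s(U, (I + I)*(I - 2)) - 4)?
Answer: 263169/25 ≈ 10527.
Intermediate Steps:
U = -6
s(b, E) = -1 (s(b, E) = 1/(-1) = -1)
M(I) = -⅗ (M(I) = (-3 + 6)/(-1 - 4) = 3/(-5) = 3*(-⅕) = -⅗)
(M(-12) - 102)² = (-⅗ - 102)² = (-513/5)² = 263169/25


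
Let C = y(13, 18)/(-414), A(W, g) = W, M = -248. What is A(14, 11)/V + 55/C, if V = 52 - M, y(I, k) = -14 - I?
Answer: 42169/50 ≈ 843.38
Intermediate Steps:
C = 3/46 (C = (-14 - 1*13)/(-414) = (-14 - 13)*(-1/414) = -27*(-1/414) = 3/46 ≈ 0.065217)
V = 300 (V = 52 - 1*(-248) = 52 + 248 = 300)
A(14, 11)/V + 55/C = 14/300 + 55/(3/46) = 14*(1/300) + 55*(46/3) = 7/150 + 2530/3 = 42169/50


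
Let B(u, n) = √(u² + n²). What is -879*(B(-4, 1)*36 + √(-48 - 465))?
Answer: -31644*√17 - 2637*I*√57 ≈ -1.3047e+5 - 19909.0*I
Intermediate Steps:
B(u, n) = √(n² + u²)
-879*(B(-4, 1)*36 + √(-48 - 465)) = -879*(√(1² + (-4)²)*36 + √(-48 - 465)) = -879*(√(1 + 16)*36 + √(-513)) = -879*(√17*36 + 3*I*√57) = -879*(36*√17 + 3*I*√57) = -31644*√17 - 2637*I*√57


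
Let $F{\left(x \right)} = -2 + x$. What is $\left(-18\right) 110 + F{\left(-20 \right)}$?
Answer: $-2002$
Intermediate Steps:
$\left(-18\right) 110 + F{\left(-20 \right)} = \left(-18\right) 110 - 22 = -1980 - 22 = -2002$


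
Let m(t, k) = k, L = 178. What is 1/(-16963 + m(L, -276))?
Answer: -1/17239 ≈ -5.8008e-5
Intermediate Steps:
1/(-16963 + m(L, -276)) = 1/(-16963 - 276) = 1/(-17239) = -1/17239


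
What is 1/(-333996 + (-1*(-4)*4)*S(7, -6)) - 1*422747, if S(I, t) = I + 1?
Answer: -141141695397/333868 ≈ -4.2275e+5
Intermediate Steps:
S(I, t) = 1 + I
1/(-333996 + (-1*(-4)*4)*S(7, -6)) - 1*422747 = 1/(-333996 + (-1*(-4)*4)*(1 + 7)) - 1*422747 = 1/(-333996 + (4*4)*8) - 422747 = 1/(-333996 + 16*8) - 422747 = 1/(-333996 + 128) - 422747 = 1/(-333868) - 422747 = -1/333868 - 422747 = -141141695397/333868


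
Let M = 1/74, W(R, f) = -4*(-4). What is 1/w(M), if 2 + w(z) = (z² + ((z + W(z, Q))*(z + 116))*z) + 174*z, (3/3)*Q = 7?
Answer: 405224/10315675 ≈ 0.039282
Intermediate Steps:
Q = 7
W(R, f) = 16
M = 1/74 ≈ 0.013514
w(z) = -2 + z² + 174*z + z*(16 + z)*(116 + z) (w(z) = -2 + ((z² + ((z + 16)*(z + 116))*z) + 174*z) = -2 + ((z² + ((16 + z)*(116 + z))*z) + 174*z) = -2 + ((z² + z*(16 + z)*(116 + z)) + 174*z) = -2 + (z² + 174*z + z*(16 + z)*(116 + z)) = -2 + z² + 174*z + z*(16 + z)*(116 + z))
1/w(M) = 1/(-2 + (1/74)³ + 133*(1/74)² + 2030*(1/74)) = 1/(-2 + 1/405224 + 133*(1/5476) + 1015/37) = 1/(-2 + 1/405224 + 133/5476 + 1015/37) = 1/(10315675/405224) = 405224/10315675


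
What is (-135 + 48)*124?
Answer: -10788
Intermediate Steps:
(-135 + 48)*124 = -87*124 = -10788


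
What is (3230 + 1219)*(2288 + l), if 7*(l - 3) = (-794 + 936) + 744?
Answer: 75290427/7 ≈ 1.0756e+7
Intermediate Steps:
l = 907/7 (l = 3 + ((-794 + 936) + 744)/7 = 3 + (142 + 744)/7 = 3 + (⅐)*886 = 3 + 886/7 = 907/7 ≈ 129.57)
(3230 + 1219)*(2288 + l) = (3230 + 1219)*(2288 + 907/7) = 4449*(16923/7) = 75290427/7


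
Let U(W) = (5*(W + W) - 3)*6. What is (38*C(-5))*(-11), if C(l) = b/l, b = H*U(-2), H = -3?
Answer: 173052/5 ≈ 34610.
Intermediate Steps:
U(W) = -18 + 60*W (U(W) = (5*(2*W) - 3)*6 = (10*W - 3)*6 = (-3 + 10*W)*6 = -18 + 60*W)
b = 414 (b = -3*(-18 + 60*(-2)) = -3*(-18 - 120) = -3*(-138) = 414)
C(l) = 414/l
(38*C(-5))*(-11) = (38*(414/(-5)))*(-11) = (38*(414*(-1/5)))*(-11) = (38*(-414/5))*(-11) = -15732/5*(-11) = 173052/5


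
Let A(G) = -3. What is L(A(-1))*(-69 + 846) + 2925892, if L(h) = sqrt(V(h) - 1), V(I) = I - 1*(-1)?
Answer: 2925892 + 777*I*sqrt(3) ≈ 2.9259e+6 + 1345.8*I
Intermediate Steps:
V(I) = 1 + I (V(I) = I + 1 = 1 + I)
L(h) = sqrt(h) (L(h) = sqrt((1 + h) - 1) = sqrt(h))
L(A(-1))*(-69 + 846) + 2925892 = sqrt(-3)*(-69 + 846) + 2925892 = (I*sqrt(3))*777 + 2925892 = 777*I*sqrt(3) + 2925892 = 2925892 + 777*I*sqrt(3)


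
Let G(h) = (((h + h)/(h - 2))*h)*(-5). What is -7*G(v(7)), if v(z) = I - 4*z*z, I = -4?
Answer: -1400000/101 ≈ -13861.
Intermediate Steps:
v(z) = -4 - 4*z² (v(z) = -4 - 4*z*z = -4 - 4*z²)
G(h) = -10*h²/(-2 + h) (G(h) = (((2*h)/(-2 + h))*h)*(-5) = ((2*h/(-2 + h))*h)*(-5) = (2*h²/(-2 + h))*(-5) = -10*h²/(-2 + h))
-7*G(v(7)) = -(-70)*(-4 - 4*7²)²/(-2 + (-4 - 4*7²)) = -(-70)*(-4 - 4*49)²/(-2 + (-4 - 4*49)) = -(-70)*(-4 - 196)²/(-2 + (-4 - 196)) = -(-70)*(-200)²/(-2 - 200) = -(-70)*40000/(-202) = -(-70)*40000*(-1)/202 = -7*200000/101 = -1400000/101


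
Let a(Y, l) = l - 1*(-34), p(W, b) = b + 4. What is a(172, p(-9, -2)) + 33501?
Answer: 33537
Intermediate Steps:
p(W, b) = 4 + b
a(Y, l) = 34 + l (a(Y, l) = l + 34 = 34 + l)
a(172, p(-9, -2)) + 33501 = (34 + (4 - 2)) + 33501 = (34 + 2) + 33501 = 36 + 33501 = 33537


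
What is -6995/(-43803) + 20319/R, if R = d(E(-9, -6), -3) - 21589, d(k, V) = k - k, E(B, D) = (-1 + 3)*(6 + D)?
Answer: -739018102/945662967 ≈ -0.78148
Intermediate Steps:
E(B, D) = 12 + 2*D (E(B, D) = 2*(6 + D) = 12 + 2*D)
d(k, V) = 0
R = -21589 (R = 0 - 21589 = -21589)
-6995/(-43803) + 20319/R = -6995/(-43803) + 20319/(-21589) = -6995*(-1/43803) + 20319*(-1/21589) = 6995/43803 - 20319/21589 = -739018102/945662967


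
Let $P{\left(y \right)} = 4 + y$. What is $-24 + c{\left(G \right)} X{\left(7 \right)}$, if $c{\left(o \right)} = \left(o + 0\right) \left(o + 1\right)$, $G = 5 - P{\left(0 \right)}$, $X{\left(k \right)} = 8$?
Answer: $-8$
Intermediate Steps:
$G = 1$ ($G = 5 - \left(4 + 0\right) = 5 - 4 = 1$)
$c{\left(o \right)} = o \left(1 + o\right)$
$-24 + c{\left(G \right)} X{\left(7 \right)} = -24 + 1 \left(1 + 1\right) 8 = -24 + 1 \cdot 2 \cdot 8 = -24 + 2 \cdot 8 = -24 + 16 = -8$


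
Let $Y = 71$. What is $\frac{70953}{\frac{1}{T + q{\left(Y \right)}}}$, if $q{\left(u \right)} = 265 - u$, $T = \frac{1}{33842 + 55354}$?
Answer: $\frac{409257495275}{29732} \approx 1.3765 \cdot 10^{7}$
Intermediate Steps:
$T = \frac{1}{89196} \approx 1.1211 \cdot 10^{-5}$
$\frac{70953}{\frac{1}{T + q{\left(Y \right)}}} = \frac{70953}{\frac{1}{\frac{1}{89196} + \left(265 - 71\right)}} = \frac{70953}{\frac{1}{\frac{1}{89196} + 194}} = \frac{70953}{\frac{1}{\frac{17304025}{89196}}} = \frac{70953}{\frac{89196}{17304025}} = 70953 \cdot \frac{17304025}{89196} = \frac{409257495275}{29732}$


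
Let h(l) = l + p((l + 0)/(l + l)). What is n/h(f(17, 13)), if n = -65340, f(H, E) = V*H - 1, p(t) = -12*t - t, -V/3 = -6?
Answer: -43560/199 ≈ -218.89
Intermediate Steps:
V = 18 (V = -3*(-6) = 18)
p(t) = -13*t
f(H, E) = -1 + 18*H (f(H, E) = 18*H - 1 = -1 + 18*H)
h(l) = -13/2 + l (h(l) = l - 13*(l + 0)/(l + l) = l - 13*l/(2*l) = l - 13*l*1/(2*l) = l - 13*½ = l - 13/2 = -13/2 + l)
n/h(f(17, 13)) = -65340/(-13/2 + (-1 + 18*17)) = -65340/(-13/2 + (-1 + 306)) = -65340/(-13/2 + 305) = -65340/597/2 = -65340*2/597 = -43560/199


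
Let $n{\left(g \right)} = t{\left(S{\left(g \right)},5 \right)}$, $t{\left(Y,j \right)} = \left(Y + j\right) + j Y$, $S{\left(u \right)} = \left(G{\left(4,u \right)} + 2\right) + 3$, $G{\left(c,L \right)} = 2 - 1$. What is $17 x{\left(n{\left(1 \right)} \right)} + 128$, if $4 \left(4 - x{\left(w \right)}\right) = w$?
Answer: $\frac{87}{4} \approx 21.75$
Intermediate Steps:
$G{\left(c,L \right)} = 1$ ($G{\left(c,L \right)} = 2 - 1 = 1$)
$S{\left(u \right)} = 6$ ($S{\left(u \right)} = \left(1 + 2\right) + 3 = 3 + 3 = 6$)
$t{\left(Y,j \right)} = Y + j + Y j$ ($t{\left(Y,j \right)} = \left(Y + j\right) + Y j = Y + j + Y j$)
$n{\left(g \right)} = 41$ ($n{\left(g \right)} = 6 + 5 + 6 \cdot 5 = 6 + 5 + 30 = 41$)
$x{\left(w \right)} = 4 - \frac{w}{4}$
$17 x{\left(n{\left(1 \right)} \right)} + 128 = 17 \left(4 - \frac{41}{4}\right) + 128 = 17 \left(- \frac{25}{4}\right) + 128 = - \frac{425}{4} + 128 = \frac{87}{4}$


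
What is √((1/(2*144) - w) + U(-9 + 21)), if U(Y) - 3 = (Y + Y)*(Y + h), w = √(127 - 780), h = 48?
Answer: √(831170 - 576*I*√653)/24 ≈ 37.988 - 0.33634*I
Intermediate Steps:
w = I*√653 (w = √(-653) = I*√653 ≈ 25.554*I)
U(Y) = 3 + 2*Y*(48 + Y) (U(Y) = 3 + (Y + Y)*(Y + 48) = 3 + (2*Y)*(48 + Y) = 3 + 2*Y*(48 + Y))
√((1/(2*144) - w) + U(-9 + 21)) = √((1/(2*144) - I*√653) + (3 + 2*(-9 + 21)² + 96*(-9 + 21))) = √((1/288 - I*√653) + (3 + 2*12² + 96*12)) = √((1/288 - I*√653) + (3 + 2*144 + 1152)) = √((1/288 - I*√653) + (3 + 288 + 1152)) = √((1/288 - I*√653) + 1443) = √(415585/288 - I*√653)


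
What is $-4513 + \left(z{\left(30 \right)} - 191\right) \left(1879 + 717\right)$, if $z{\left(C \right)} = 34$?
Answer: $-412085$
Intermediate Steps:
$-4513 + \left(z{\left(30 \right)} - 191\right) \left(1879 + 717\right) = -4513 + \left(34 - 191\right) \left(1879 + 717\right) = -4513 + \left(34 - 191\right) 2596 = -4513 - 407572 = -412085$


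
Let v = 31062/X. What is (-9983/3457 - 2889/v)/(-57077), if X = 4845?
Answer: 16232809877/2043001466906 ≈ 0.0079456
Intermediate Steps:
v = 10354/1615 (v = 31062/4845 = 31062*(1/4845) = 10354/1615 ≈ 6.4111)
(-9983/3457 - 2889/v)/(-57077) = (-9983/3457 - 2889/10354/1615)/(-57077) = (-9983*1/3457 - 2889*1615/10354)*(-1/57077) = (-9983/3457 - 4665735/10354)*(-1/57077) = -16232809877/35793778*(-1/57077) = 16232809877/2043001466906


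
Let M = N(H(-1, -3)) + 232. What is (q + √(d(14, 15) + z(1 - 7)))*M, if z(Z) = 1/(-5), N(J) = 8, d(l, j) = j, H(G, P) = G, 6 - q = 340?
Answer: -80160 + 48*√370 ≈ -79237.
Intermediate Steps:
q = -334 (q = 6 - 1*340 = 6 - 340 = -334)
z(Z) = -⅕
M = 240 (M = 8 + 232 = 240)
(q + √(d(14, 15) + z(1 - 7)))*M = (-334 + √(15 - ⅕))*240 = (-334 + √(74/5))*240 = (-334 + √370/5)*240 = -80160 + 48*√370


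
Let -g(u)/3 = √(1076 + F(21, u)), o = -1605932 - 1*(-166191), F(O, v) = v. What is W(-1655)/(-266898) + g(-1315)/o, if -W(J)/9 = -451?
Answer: -1353/88966 + 3*I*√239/1439741 ≈ -0.015208 + 3.2213e-5*I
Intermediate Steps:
W(J) = 4059 (W(J) = -9*(-451) = 4059)
o = -1439741 (o = -1605932 + 166191 = -1439741)
g(u) = -3*√(1076 + u)
W(-1655)/(-266898) + g(-1315)/o = 4059/(-266898) - 3*√(1076 - 1315)/(-1439741) = 4059*(-1/266898) - 3*I*√239*(-1/1439741) = -1353/88966 - 3*I*√239*(-1/1439741) = -1353/88966 + 3*I*√239/1439741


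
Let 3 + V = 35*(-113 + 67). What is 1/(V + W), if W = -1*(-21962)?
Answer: 1/20349 ≈ 4.9142e-5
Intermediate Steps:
V = -1613 (V = -3 + 35*(-113 + 67) = -3 + 35*(-46) = -3 - 1610 = -1613)
W = 21962
1/(V + W) = 1/(-1613 + 21962) = 1/20349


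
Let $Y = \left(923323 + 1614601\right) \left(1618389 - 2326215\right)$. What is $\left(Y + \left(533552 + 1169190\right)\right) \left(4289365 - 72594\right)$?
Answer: $-7575036479984673622$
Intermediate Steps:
$Y = -1796408593224$ ($Y = 2537924 \left(-707826\right) = -1796408593224$)
$\left(Y + \left(533552 + 1169190\right)\right) \left(4289365 - 72594\right) = \left(-1796408593224 + \left(533552 + 1169190\right)\right) \left(4289365 - 72594\right) = \left(-1796408593224 + 1702742\right) 4216771 = \left(-1796406890482\right) 4216771 = -7575036479984673622$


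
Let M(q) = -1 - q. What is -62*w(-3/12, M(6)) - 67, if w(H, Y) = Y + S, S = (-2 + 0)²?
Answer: 119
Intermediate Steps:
S = 4 (S = (-2)² = 4)
w(H, Y) = 4 + Y (w(H, Y) = Y + 4 = 4 + Y)
-62*w(-3/12, M(6)) - 67 = -62*(4 + (-1 - 1*6)) - 67 = -62*(4 + (-1 - 6)) - 67 = -62*(4 - 7) - 67 = -62*(-3) - 67 = 186 - 67 = 119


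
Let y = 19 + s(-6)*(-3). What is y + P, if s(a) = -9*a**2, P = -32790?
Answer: -31799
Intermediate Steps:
y = 991 (y = 19 - 9*(-6)**2*(-3) = 19 - 9*36*(-3) = 19 - 324*(-3) = 19 + 972 = 991)
y + P = 991 - 32790 = -31799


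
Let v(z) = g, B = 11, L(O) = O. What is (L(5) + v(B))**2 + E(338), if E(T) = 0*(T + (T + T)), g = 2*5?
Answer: 225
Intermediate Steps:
g = 10
E(T) = 0 (E(T) = 0*(T + 2*T) = 0*(3*T) = 0)
v(z) = 10
(L(5) + v(B))**2 + E(338) = (5 + 10)**2 + 0 = 15**2 + 0 = 225 + 0 = 225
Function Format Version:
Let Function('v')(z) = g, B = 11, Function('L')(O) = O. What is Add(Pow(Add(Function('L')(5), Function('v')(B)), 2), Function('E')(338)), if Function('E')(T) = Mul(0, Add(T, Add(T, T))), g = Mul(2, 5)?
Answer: 225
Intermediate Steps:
g = 10
Function('E')(T) = 0 (Function('E')(T) = Mul(0, Add(T, Mul(2, T))) = Mul(0, Mul(3, T)) = 0)
Function('v')(z) = 10
Add(Pow(Add(Function('L')(5), Function('v')(B)), 2), Function('E')(338)) = Add(Pow(Add(5, 10), 2), 0) = Add(Pow(15, 2), 0) = Add(225, 0) = 225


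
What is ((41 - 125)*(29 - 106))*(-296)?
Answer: -1914528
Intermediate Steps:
((41 - 125)*(29 - 106))*(-296) = -84*(-77)*(-296) = 6468*(-296) = -1914528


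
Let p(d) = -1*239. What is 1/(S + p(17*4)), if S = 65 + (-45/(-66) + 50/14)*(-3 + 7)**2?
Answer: -77/8158 ≈ -0.0094386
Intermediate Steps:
p(d) = -239
S = 10245/77 (S = 65 + (-45*(-1/66) + 50*(1/14))*4**2 = 65 + (15/22 + 25/7)*16 = 65 + (655/154)*16 = 65 + 5240/77 = 10245/77 ≈ 133.05)
1/(S + p(17*4)) = 1/(10245/77 - 239) = 1/(-8158/77) = -77/8158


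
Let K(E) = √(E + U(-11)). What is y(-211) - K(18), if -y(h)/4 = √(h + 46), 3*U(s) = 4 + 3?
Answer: -√183/3 - 4*I*√165 ≈ -4.5092 - 51.381*I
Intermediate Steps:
U(s) = 7/3 (U(s) = (4 + 3)/3 = (⅓)*7 = 7/3)
y(h) = -4*√(46 + h) (y(h) = -4*√(h + 46) = -4*√(46 + h))
K(E) = √(7/3 + E) (K(E) = √(E + 7/3) = √(7/3 + E))
y(-211) - K(18) = -4*√(46 - 211) - √(21 + 9*18)/3 = -4*I*√165 - √(21 + 162)/3 = -4*I*√165 - √183/3 = -√183/3 - 4*I*√165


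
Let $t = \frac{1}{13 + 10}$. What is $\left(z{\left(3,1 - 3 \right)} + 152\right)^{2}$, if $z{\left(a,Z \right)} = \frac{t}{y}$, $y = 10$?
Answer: $\frac{1222271521}{52900} \approx 23105.0$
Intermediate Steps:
$t = \frac{1}{23} \approx 0.043478$
$z{\left(a,Z \right)} = \frac{1}{230}$ ($z{\left(a,Z \right)} = \frac{1}{23 \cdot 10} = \frac{1}{23} \cdot \frac{1}{10} = \frac{1}{230}$)
$\left(z{\left(3,1 - 3 \right)} + 152\right)^{2} = \left(\frac{1}{230} + 152\right)^{2} = \left(\frac{34961}{230}\right)^{2} = \frac{1222271521}{52900}$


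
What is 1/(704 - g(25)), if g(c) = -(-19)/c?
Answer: 25/17581 ≈ 0.0014220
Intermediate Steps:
g(c) = 19/c
1/(704 - g(25)) = 1/(704 - 19/25) = 1/(17581/25) = 25/17581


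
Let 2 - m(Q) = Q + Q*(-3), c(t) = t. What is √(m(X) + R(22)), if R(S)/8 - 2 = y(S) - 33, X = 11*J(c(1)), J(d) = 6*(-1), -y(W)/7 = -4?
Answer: I*√154 ≈ 12.41*I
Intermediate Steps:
y(W) = 28 (y(W) = -7*(-4) = 28)
J(d) = -6
X = -66 (X = 11*(-6) = -66)
m(Q) = 2 + 2*Q (m(Q) = 2 - (Q + Q*(-3)) = 2 - (Q - 3*Q) = 2 - (-2)*Q = 2 + 2*Q)
R(S) = -24 (R(S) = 16 + 8*(28 - 33) = 16 + 8*(-5) = 16 - 40 = -24)
√(m(X) + R(22)) = √((2 + 2*(-66)) - 24) = √((2 - 132) - 24) = √(-130 - 24) = √(-154) = I*√154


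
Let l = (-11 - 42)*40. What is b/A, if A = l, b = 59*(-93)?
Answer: 5487/2120 ≈ 2.5882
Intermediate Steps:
l = -2120 (l = -53*40 = -2120)
b = -5487
A = -2120
b/A = -5487/(-2120) = -5487*(-1/2120) = 5487/2120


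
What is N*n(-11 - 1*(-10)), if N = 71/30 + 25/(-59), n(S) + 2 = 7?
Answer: 3439/354 ≈ 9.7147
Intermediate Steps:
n(S) = 5 (n(S) = -2 + 7 = 5)
N = 3439/1770 (N = 71*(1/30) + 25*(-1/59) = 71/30 - 25/59 = 3439/1770 ≈ 1.9429)
N*n(-11 - 1*(-10)) = (3439/1770)*5 = 3439/354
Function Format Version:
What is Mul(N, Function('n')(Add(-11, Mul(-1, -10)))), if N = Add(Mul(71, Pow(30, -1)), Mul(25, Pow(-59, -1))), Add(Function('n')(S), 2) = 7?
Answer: Rational(3439, 354) ≈ 9.7147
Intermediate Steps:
Function('n')(S) = 5 (Function('n')(S) = Add(-2, 7) = 5)
N = Rational(3439, 1770) (N = Add(Mul(71, Rational(1, 30)), Mul(25, Rational(-1, 59))) = Add(Rational(71, 30), Rational(-25, 59)) = Rational(3439, 1770) ≈ 1.9429)
Mul(N, Function('n')(Add(-11, Mul(-1, -10)))) = Mul(Rational(3439, 1770), 5) = Rational(3439, 354)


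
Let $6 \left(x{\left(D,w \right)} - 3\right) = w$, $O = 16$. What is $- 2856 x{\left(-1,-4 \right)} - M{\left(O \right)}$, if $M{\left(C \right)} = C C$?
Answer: $-6920$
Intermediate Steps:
$M{\left(C \right)} = C^{2}$
$x{\left(D,w \right)} = 3 + \frac{w}{6}$
$- 2856 x{\left(-1,-4 \right)} - M{\left(O \right)} = - 2856 \left(3 + \frac{1}{6} \left(-4\right)\right) - 16^{2} = - 2856 \left(3 - \frac{2}{3}\right) - 256 = \left(-2856\right) \frac{7}{3} - 256 = -6664 - 256 = -6920$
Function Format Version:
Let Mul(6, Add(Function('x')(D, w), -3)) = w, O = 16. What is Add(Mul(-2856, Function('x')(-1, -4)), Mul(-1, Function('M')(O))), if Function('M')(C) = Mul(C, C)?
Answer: -6920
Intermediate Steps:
Function('M')(C) = Pow(C, 2)
Function('x')(D, w) = Add(3, Mul(Rational(1, 6), w))
Add(Mul(-2856, Function('x')(-1, -4)), Mul(-1, Function('M')(O))) = Add(Mul(-2856, Add(3, Mul(Rational(1, 6), -4))), Mul(-1, Pow(16, 2))) = Add(Mul(-2856, Add(3, Rational(-2, 3))), Mul(-1, 256)) = Add(Mul(-2856, Rational(7, 3)), -256) = Add(-6664, -256) = -6920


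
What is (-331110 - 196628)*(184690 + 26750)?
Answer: -111584922720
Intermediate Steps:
(-331110 - 196628)*(184690 + 26750) = -527738*211440 = -111584922720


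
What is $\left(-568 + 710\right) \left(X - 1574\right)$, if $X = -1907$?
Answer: $-494302$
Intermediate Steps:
$\left(-568 + 710\right) \left(X - 1574\right) = \left(-568 + 710\right) \left(-1907 - 1574\right) = 142 \left(-3481\right) = -494302$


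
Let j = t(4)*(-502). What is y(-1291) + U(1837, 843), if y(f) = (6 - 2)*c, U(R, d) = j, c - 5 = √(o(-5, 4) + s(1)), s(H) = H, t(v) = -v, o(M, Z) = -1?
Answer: 2028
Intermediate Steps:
j = 2008 (j = -1*4*(-502) = -4*(-502) = 2008)
c = 5 (c = 5 + √(-1 + 1) = 5 + √0 = 5 + 0 = 5)
U(R, d) = 2008
y(f) = 20 (y(f) = (6 - 2)*5 = 4*5 = 20)
y(-1291) + U(1837, 843) = 20 + 2008 = 2028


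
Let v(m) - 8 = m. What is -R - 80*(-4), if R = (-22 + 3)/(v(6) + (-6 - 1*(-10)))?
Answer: 5779/18 ≈ 321.06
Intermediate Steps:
v(m) = 8 + m
R = -19/18 (R = (-22 + 3)/((8 + 6) + (-6 - 1*(-10))) = -19/(14 + (-6 + 10)) = -19/(14 + 4) = -19/18 ≈ -1.0556)
-R - 80*(-4) = -1*(-19/18) - 80*(-4) = 19/18 - 4*(-80) = 19/18 + 320 = 5779/18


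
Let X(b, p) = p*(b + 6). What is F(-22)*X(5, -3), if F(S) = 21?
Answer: -693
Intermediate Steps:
X(b, p) = p*(6 + b)
F(-22)*X(5, -3) = 21*(-3*(6 + 5)) = 21*(-3*11) = 21*(-33) = -693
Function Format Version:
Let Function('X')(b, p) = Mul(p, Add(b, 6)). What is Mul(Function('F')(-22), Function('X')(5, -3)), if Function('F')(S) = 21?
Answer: -693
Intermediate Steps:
Function('X')(b, p) = Mul(p, Add(6, b))
Mul(Function('F')(-22), Function('X')(5, -3)) = Mul(21, Mul(-3, Add(6, 5))) = Mul(21, Mul(-3, 11)) = Mul(21, -33) = -693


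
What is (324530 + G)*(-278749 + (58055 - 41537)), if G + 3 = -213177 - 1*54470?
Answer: -14915699280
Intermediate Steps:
G = -267650 (G = -3 + (-213177 - 1*54470) = -3 + (-213177 - 54470) = -3 - 267647 = -267650)
(324530 + G)*(-278749 + (58055 - 41537)) = (324530 - 267650)*(-278749 + (58055 - 41537)) = 56880*(-278749 + 16518) = 56880*(-262231) = -14915699280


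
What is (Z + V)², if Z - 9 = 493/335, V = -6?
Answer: 2244004/112225 ≈ 19.996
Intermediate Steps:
Z = 3508/335 (Z = 9 + 493/335 = 3508/335 ≈ 10.472)
(Z + V)² = (3508/335 - 6)² = (1498/335)² = 2244004/112225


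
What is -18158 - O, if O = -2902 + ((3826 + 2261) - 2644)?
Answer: -18699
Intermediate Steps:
O = 541 (O = -2902 + (6087 - 2644) = -2902 + 3443 = 541)
-18158 - O = -18158 - 1*541 = -18158 - 541 = -18699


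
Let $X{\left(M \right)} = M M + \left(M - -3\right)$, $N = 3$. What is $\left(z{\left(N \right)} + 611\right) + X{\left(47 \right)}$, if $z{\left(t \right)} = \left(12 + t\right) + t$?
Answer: $2888$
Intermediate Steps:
$z{\left(t \right)} = 12 + 2 t$
$X{\left(M \right)} = 3 + M + M^{2}$ ($X{\left(M \right)} = M^{2} + \left(M + 3\right) = M^{2} + \left(3 + M\right) = 3 + M + M^{2}$)
$\left(z{\left(N \right)} + 611\right) + X{\left(47 \right)} = \left(\left(12 + 2 \cdot 3\right) + 611\right) + \left(3 + 47 + 47^{2}\right) = \left(\left(12 + 6\right) + 611\right) + \left(3 + 47 + 2209\right) = \left(18 + 611\right) + 2259 = 629 + 2259 = 2888$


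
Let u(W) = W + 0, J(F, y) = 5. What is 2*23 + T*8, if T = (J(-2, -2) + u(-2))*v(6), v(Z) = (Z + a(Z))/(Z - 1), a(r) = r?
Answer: 518/5 ≈ 103.60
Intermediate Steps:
u(W) = W
v(Z) = 2*Z/(-1 + Z) (v(Z) = (Z + Z)/(Z - 1) = (2*Z)/(-1 + Z) = 2*Z/(-1 + Z))
T = 36/5 (T = (5 - 2)*(2*6/(-1 + 6)) = 3*(2*6/5) = 3*(2*6*(1/5)) = 3*(12/5) = 36/5 ≈ 7.2000)
2*23 + T*8 = 2*23 + (36/5)*8 = 46 + 288/5 = 518/5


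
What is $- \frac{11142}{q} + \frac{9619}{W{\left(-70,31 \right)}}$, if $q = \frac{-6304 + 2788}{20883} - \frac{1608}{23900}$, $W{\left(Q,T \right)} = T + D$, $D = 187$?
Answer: $\frac{50559676629359}{1068311398} \approx 47327.0$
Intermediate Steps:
$W{\left(Q,T \right)} = 187 + T$ ($W{\left(Q,T \right)} = T + 187 = 187 + T$)
$q = - \frac{9801022}{41591975}$ ($q = \left(-3516\right) \frac{1}{20883} - \frac{402}{5975} = - \frac{1172}{6961} - \frac{402}{5975} = - \frac{9801022}{41591975} \approx -0.23565$)
$- \frac{11142}{q} + \frac{9619}{W{\left(-70,31 \right)}} = - \frac{11142}{- \frac{9801022}{41591975}} + \frac{9619}{187 + 31} = \left(-11142\right) \left(- \frac{41591975}{9801022}\right) + \frac{9619}{218} = \frac{231708892725}{4900511} + 9619 \cdot \frac{1}{218} = \frac{231708892725}{4900511} + \frac{9619}{218} = \frac{50559676629359}{1068311398}$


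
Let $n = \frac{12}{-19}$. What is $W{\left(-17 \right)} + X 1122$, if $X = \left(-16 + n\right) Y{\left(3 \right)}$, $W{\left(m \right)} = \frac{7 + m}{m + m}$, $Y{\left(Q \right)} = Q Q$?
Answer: $- \frac{54246361}{323} \approx -1.6795 \cdot 10^{5}$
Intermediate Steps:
$Y{\left(Q \right)} = Q^{2}$
$n = - \frac{12}{19}$ ($n = 12 \left(- \frac{1}{19}\right) = - \frac{12}{19} \approx -0.63158$)
$W{\left(m \right)} = \frac{7 + m}{2 m}$
$X = - \frac{2844}{19}$ ($X = \left(-16 - \frac{12}{19}\right) 3^{2} = \left(- \frac{316}{19}\right) 9 = - \frac{2844}{19} \approx -149.68$)
$W{\left(-17 \right)} + X 1122 = \frac{7 - 17}{2 \left(-17\right)} - \frac{3190968}{19} = \frac{1}{2} \left(- \frac{1}{17}\right) \left(-10\right) - \frac{3190968}{19} = \frac{5}{17} - \frac{3190968}{19} = - \frac{54246361}{323}$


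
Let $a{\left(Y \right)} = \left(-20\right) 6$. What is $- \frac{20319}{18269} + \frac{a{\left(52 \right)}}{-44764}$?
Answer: $- \frac{226841859}{204448379} \approx -1.1095$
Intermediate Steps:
$a{\left(Y \right)} = -120$
$- \frac{20319}{18269} + \frac{a{\left(52 \right)}}{-44764} = - \frac{20319}{18269} - \frac{120}{-44764} = \left(-20319\right) \frac{1}{18269} - - \frac{30}{11191} = - \frac{20319}{18269} + \frac{30}{11191} = - \frac{226841859}{204448379}$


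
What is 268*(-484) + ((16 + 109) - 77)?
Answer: -129664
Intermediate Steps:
268*(-484) + ((16 + 109) - 77) = -129712 + (125 - 77) = -129712 + 48 = -129664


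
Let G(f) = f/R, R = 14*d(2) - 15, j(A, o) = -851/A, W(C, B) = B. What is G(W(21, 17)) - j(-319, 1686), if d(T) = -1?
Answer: -1038/319 ≈ -3.2539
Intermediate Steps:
R = -29 (R = 14*(-1) - 15 = -14 - 15 = -29)
G(f) = -f/29 (G(f) = f/(-29) = f*(-1/29) = -f/29)
G(W(21, 17)) - j(-319, 1686) = -1/29*17 - (-851)/(-319) = -17/29 - (-851)*(-1)/319 = -17/29 - 1*851/319 = -17/29 - 851/319 = -1038/319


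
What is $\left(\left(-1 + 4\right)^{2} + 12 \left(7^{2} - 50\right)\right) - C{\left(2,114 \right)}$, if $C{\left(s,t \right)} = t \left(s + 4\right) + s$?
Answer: $-689$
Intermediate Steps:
$C{\left(s,t \right)} = s + t \left(4 + s\right)$ ($C{\left(s,t \right)} = t \left(4 + s\right) + s = s + t \left(4 + s\right)$)
$\left(\left(-1 + 4\right)^{2} + 12 \left(7^{2} - 50\right)\right) - C{\left(2,114 \right)} = \left(\left(-1 + 4\right)^{2} + 12 \left(7^{2} - 50\right)\right) - \left(2 + 4 \cdot 114 + 2 \cdot 114\right) = \left(3^{2} + 12 \left(49 - 50\right)\right) - \left(2 + 456 + 228\right) = \left(9 + 12 \left(-1\right)\right) - 686 = \left(9 - 12\right) - 686 = -3 - 686 = -689$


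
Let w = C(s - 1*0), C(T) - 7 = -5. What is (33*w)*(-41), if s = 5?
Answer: -2706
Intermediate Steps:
C(T) = 2 (C(T) = 7 - 5 = 2)
w = 2
(33*w)*(-41) = (33*2)*(-41) = 66*(-41) = -2706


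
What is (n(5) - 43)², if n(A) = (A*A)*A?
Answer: 6724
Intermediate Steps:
n(A) = A³ (n(A) = A²*A = A³)
(n(5) - 43)² = (5³ - 43)² = (125 - 43)² = 82² = 6724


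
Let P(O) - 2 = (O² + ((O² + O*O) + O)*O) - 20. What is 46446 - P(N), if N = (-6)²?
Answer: -49440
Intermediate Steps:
N = 36
P(O) = -18 + O² + O*(O + 2*O²) (P(O) = 2 + ((O² + ((O² + O*O) + O)*O) - 20) = 2 + ((O² + ((O² + O²) + O)*O) - 20) = 2 + ((O² + (2*O² + O)*O) - 20) = 2 + ((O² + (O + 2*O²)*O) - 20) = 2 + ((O² + O*(O + 2*O²)) - 20) = 2 + (-20 + O² + O*(O + 2*O²)) = -18 + O² + O*(O + 2*O²))
46446 - P(N) = 46446 - (-18 + 2*36² + 2*36³) = 46446 - (-18 + 2*1296 + 2*46656) = 46446 - (-18 + 2592 + 93312) = 46446 - 1*95886 = 46446 - 95886 = -49440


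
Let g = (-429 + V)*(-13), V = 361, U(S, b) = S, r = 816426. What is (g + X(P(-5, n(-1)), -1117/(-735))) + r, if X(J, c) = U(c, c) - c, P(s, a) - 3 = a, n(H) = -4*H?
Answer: 817310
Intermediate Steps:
g = 884 (g = (-429 + 361)*(-13) = -68*(-13) = 884)
P(s, a) = 3 + a
X(J, c) = 0 (X(J, c) = c - c = 0)
(g + X(P(-5, n(-1)), -1117/(-735))) + r = (884 + 0) + 816426 = 884 + 816426 = 817310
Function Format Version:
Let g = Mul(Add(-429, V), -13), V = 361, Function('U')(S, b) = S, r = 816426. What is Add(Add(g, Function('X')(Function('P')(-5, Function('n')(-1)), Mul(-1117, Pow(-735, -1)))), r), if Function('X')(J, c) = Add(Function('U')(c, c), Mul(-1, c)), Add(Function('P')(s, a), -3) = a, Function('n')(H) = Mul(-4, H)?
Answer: 817310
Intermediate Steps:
g = 884 (g = Mul(Add(-429, 361), -13) = Mul(-68, -13) = 884)
Function('P')(s, a) = Add(3, a)
Function('X')(J, c) = 0 (Function('X')(J, c) = Add(c, Mul(-1, c)) = 0)
Add(Add(g, Function('X')(Function('P')(-5, Function('n')(-1)), Mul(-1117, Pow(-735, -1)))), r) = Add(Add(884, 0), 816426) = Add(884, 816426) = 817310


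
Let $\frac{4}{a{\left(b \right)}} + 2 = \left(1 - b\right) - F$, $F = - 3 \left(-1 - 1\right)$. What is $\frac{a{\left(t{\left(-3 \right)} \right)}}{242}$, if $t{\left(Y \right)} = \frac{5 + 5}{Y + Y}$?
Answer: $- \frac{3}{968} \approx -0.0030992$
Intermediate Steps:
$F = 6$ ($F = \left(-3\right) \left(-2\right) = 6$)
$t{\left(Y \right)} = \frac{5}{Y}$ ($t{\left(Y \right)} = \frac{10}{2 Y} = 10 \frac{1}{2 Y} = \frac{5}{Y}$)
$a{\left(b \right)} = \frac{4}{-7 - b}$ ($a{\left(b \right)} = \frac{4}{-2 - \left(5 + b\right)} = \frac{4}{-7 - b}$)
$\frac{a{\left(t{\left(-3 \right)} \right)}}{242} = \frac{\left(-4\right) \frac{1}{7 + \frac{5}{-3}}}{242} = - \frac{4}{7 + 5 \left(- \frac{1}{3}\right)} \frac{1}{242} = - \frac{4}{7 - \frac{5}{3}} \cdot \frac{1}{242} = - \frac{4}{\frac{16}{3}} \cdot \frac{1}{242} = \left(-4\right) \frac{3}{16} \cdot \frac{1}{242} = \left(- \frac{3}{4}\right) \frac{1}{242} = - \frac{3}{968}$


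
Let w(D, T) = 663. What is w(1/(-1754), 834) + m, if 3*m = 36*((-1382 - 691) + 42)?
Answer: -23709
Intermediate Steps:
m = -24372 (m = (36*((-1382 - 691) + 42))/3 = (36*(-2073 + 42))/3 = (36*(-2031))/3 = (⅓)*(-73116) = -24372)
w(1/(-1754), 834) + m = 663 - 24372 = -23709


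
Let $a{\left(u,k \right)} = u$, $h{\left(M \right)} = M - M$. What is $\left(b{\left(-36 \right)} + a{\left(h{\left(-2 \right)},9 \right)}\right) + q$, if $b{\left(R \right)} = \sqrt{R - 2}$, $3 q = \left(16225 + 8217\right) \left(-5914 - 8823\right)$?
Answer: $- \frac{360201754}{3} + i \sqrt{38} \approx -1.2007 \cdot 10^{8} + 6.1644 i$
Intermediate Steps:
$q = - \frac{360201754}{3}$ ($q = \frac{\left(16225 + 8217\right) \left(-5914 - 8823\right)}{3} = \frac{24442 \left(-14737\right)}{3} = \frac{1}{3} \left(-360201754\right) = - \frac{360201754}{3} \approx -1.2007 \cdot 10^{8}$)
$h{\left(M \right)} = 0$
$b{\left(R \right)} = \sqrt{-2 + R}$
$\left(b{\left(-36 \right)} + a{\left(h{\left(-2 \right)},9 \right)}\right) + q = \left(\sqrt{-2 - 36} + 0\right) - \frac{360201754}{3} = \left(\sqrt{-38} + 0\right) - \frac{360201754}{3} = \left(i \sqrt{38} + 0\right) - \frac{360201754}{3} = i \sqrt{38} - \frac{360201754}{3} = - \frac{360201754}{3} + i \sqrt{38}$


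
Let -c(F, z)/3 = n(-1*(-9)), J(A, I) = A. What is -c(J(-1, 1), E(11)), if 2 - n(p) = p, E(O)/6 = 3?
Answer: -21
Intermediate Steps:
E(O) = 18 (E(O) = 6*3 = 18)
n(p) = 2 - p
c(F, z) = 21 (c(F, z) = -3*(2 - (-1)*(-9)) = -3*(2 - 1*9) = -3*(2 - 9) = -3*(-7) = 21)
-c(J(-1, 1), E(11)) = -1*21 = -21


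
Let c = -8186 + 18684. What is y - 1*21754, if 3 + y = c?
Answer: -11259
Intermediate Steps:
c = 10498
y = 10495 (y = -3 + 10498 = 10495)
y - 1*21754 = 10495 - 1*21754 = 10495 - 21754 = -11259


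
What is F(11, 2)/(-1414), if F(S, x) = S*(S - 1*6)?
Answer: -55/1414 ≈ -0.038897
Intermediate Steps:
F(S, x) = S*(-6 + S) (F(S, x) = S*(S - 6) = S*(-6 + S))
F(11, 2)/(-1414) = (11*(-6 + 11))/(-1414) = (11*5)*(-1/1414) = 55*(-1/1414) = -55/1414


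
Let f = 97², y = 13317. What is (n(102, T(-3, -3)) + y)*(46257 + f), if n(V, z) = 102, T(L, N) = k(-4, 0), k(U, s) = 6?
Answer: 746982054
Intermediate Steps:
T(L, N) = 6
f = 9409
(n(102, T(-3, -3)) + y)*(46257 + f) = (102 + 13317)*(46257 + 9409) = 13419*55666 = 746982054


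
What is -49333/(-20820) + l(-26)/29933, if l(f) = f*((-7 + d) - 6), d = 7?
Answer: 1479932609/623205060 ≈ 2.3747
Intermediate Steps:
l(f) = -6*f (l(f) = f*((-7 + 7) - 6) = f*(0 - 6) = f*(-6) = -6*f)
-49333/(-20820) + l(-26)/29933 = -49333/(-20820) - 6*(-26)/29933 = -49333*(-1/20820) + 156*(1/29933) = 49333/20820 + 156/29933 = 1479932609/623205060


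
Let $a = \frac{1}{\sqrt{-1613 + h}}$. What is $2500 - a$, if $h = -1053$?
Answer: $2500 + \frac{i \sqrt{2666}}{2666} \approx 2500.0 + 0.019367 i$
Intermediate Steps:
$a = - \frac{i \sqrt{2666}}{2666}$ ($a = \frac{1}{\sqrt{-1613 - 1053}} = \frac{1}{\sqrt{-2666}} = \frac{1}{i \sqrt{2666}} = - \frac{i \sqrt{2666}}{2666} \approx - 0.019367 i$)
$2500 - a = 2500 - - \frac{i \sqrt{2666}}{2666} = 2500 + \frac{i \sqrt{2666}}{2666}$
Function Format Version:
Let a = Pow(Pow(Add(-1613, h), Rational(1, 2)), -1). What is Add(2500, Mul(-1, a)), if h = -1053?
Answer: Add(2500, Mul(Rational(1, 2666), I, Pow(2666, Rational(1, 2)))) ≈ Add(2500.0, Mul(0.019367, I))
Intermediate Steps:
a = Mul(Rational(-1, 2666), I, Pow(2666, Rational(1, 2))) (a = Pow(Pow(Add(-1613, -1053), Rational(1, 2)), -1) = Pow(Pow(-2666, Rational(1, 2)), -1) = Pow(Mul(I, Pow(2666, Rational(1, 2))), -1) = Mul(Rational(-1, 2666), I, Pow(2666, Rational(1, 2))) ≈ Mul(-0.019367, I))
Add(2500, Mul(-1, a)) = Add(2500, Mul(-1, Mul(Rational(-1, 2666), I, Pow(2666, Rational(1, 2))))) = Add(2500, Mul(Rational(1, 2666), I, Pow(2666, Rational(1, 2))))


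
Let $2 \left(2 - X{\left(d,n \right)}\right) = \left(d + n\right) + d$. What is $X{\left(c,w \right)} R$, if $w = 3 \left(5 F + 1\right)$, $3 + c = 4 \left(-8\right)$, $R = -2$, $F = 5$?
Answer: $4$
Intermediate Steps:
$c = -35$ ($c = -3 + 4 \left(-8\right) = -3 - 32 = -35$)
$w = 78$ ($w = 3 \left(5 \cdot 5 + 1\right) = 3 \left(25 + 1\right) = 3 \cdot 26 = 78$)
$X{\left(d,n \right)} = 2 - d - \frac{n}{2}$ ($X{\left(d,n \right)} = 2 - \frac{\left(d + n\right) + d}{2} = 2 - \frac{n + 2 d}{2} = 2 - \left(d + \frac{n}{2}\right) = 2 - d - \frac{n}{2}$)
$X{\left(c,w \right)} R = \left(2 - -35 - 39\right) \left(-2\right) = \left(2 + 35 - 39\right) \left(-2\right) = \left(-2\right) \left(-2\right) = 4$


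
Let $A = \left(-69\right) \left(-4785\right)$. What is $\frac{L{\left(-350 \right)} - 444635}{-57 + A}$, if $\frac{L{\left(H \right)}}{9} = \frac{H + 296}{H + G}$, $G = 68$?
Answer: $- \frac{5224441}{3878769} \approx -1.3469$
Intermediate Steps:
$L{\left(H \right)} = \frac{9 \left(296 + H\right)}{68 + H}$ ($L{\left(H \right)} = 9 \frac{H + 296}{H + 68} = 9 \frac{296 + H}{68 + H} = \frac{9 \left(296 + H\right)}{68 + H}$)
$A = 330165$
$\frac{L{\left(-350 \right)} - 444635}{-57 + A} = \frac{\frac{9 \left(296 - 350\right)}{68 - 350} - 444635}{-57 + 330165} = \frac{9 \frac{1}{-282} \left(-54\right) - 444635}{330108} = \left(9 \left(- \frac{1}{282}\right) \left(-54\right) - 444635\right) \frac{1}{330108} = \left(\frac{81}{47} - 444635\right) \frac{1}{330108} = \left(- \frac{20897764}{47}\right) \frac{1}{330108} = - \frac{5224441}{3878769}$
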